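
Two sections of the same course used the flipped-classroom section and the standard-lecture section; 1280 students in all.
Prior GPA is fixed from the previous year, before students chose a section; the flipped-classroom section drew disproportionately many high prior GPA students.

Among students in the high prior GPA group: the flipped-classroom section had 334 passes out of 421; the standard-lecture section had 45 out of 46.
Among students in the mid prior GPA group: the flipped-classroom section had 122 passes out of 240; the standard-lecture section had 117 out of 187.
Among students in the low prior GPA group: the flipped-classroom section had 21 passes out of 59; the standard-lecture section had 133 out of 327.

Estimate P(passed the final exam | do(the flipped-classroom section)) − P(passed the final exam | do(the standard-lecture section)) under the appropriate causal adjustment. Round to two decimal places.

-0.12

the standard-lecture section is higher inside every prior GPA band stratum but the flipped-classroom section is higher in aggregate. Whether to stratify depends on how prior GPA band relates to the teaching method.
Here prior GPA band is a common cause — it drives both which teaching method a case falls under and the outcome. The crude comparison mixes populations; the stratum-specific rates are the causally relevant ones.
Adjusting over the population distribution of prior GPA band: 0.365·(0.793−0.978) + 0.334·(0.508−0.626) + 0.302·(0.356−0.407) = -0.122.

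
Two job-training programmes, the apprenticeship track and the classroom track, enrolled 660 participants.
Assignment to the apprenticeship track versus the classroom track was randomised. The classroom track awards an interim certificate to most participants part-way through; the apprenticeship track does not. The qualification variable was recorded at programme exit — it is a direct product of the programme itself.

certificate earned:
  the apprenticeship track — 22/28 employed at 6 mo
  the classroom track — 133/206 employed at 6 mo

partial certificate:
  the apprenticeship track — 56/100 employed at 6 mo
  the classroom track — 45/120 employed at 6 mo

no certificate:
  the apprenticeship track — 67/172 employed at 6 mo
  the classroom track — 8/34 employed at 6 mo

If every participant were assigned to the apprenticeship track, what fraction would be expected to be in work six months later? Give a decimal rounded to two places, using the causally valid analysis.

The stratified and pooled comparisons disagree (the apprenticeship track wins within each qualification attained during the programme; the classroom track wins overall), so the answer turns on the causal role of qualification attained during the programme.
Qualification attained during the programme is downstream of the programme. One should not condition on a consequence of treatment, so the overall rates are the right comparison.
So P(outcome | do(the apprenticeship track)) is just the pooled rate for the apprenticeship track: 145/300 = 0.483.

0.48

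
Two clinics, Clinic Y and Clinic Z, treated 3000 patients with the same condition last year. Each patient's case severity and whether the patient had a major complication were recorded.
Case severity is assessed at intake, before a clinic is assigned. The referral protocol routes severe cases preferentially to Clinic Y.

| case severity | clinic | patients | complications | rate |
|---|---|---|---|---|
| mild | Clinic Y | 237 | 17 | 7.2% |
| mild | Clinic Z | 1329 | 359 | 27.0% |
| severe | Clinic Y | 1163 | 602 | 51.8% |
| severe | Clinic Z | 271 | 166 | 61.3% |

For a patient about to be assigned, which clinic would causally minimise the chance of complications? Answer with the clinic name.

The imbalance in case severity arose from how patients were allocated, not from anything the clinic did; and case severity independently affects the outcome. The pooled gap is confounded — condition on case severity.
Within each level — mild: 7.2% vs 27.0%; severe: 51.8% vs 61.3% — Clinic Y is lower every time.

Clinic Y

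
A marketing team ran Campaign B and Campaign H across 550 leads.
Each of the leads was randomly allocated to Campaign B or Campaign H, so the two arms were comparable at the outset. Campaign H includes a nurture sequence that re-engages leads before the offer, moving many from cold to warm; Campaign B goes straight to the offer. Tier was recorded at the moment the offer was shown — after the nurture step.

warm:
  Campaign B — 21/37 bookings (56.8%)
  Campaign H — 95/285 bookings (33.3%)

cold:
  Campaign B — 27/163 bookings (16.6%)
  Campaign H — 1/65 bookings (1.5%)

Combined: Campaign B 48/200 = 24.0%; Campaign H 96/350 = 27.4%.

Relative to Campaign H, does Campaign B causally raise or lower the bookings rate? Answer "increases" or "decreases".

decreases

Engagement tier is recorded after the campaign and is itself shifted by it — it sits on the causal path from campaign to outcome. Conditioning on a mediator would strip out part of the effect we want; the pooled comparison gives the total causal effect.
Pooled: Campaign B 24.0% vs Campaign H 27.4%; Campaign H is higher overall.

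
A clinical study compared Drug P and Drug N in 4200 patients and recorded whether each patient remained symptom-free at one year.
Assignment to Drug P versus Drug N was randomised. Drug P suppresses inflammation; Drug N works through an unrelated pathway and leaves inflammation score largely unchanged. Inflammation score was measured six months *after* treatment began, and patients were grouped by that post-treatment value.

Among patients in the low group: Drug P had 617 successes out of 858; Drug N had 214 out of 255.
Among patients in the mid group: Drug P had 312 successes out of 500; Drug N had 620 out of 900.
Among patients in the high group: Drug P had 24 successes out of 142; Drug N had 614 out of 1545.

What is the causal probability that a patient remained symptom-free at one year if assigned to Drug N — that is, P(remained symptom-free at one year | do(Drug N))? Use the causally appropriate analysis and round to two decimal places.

0.54

Inflammation score lies on the pathway drug → inflammation score → outcome, so adjusting for it blocks the indirect effect. For the total causal effect of drug, use the unadjusted pooled rates.
So P(outcome | do(Drug N)) is just the pooled rate for Drug N: 1448/2700 = 0.536.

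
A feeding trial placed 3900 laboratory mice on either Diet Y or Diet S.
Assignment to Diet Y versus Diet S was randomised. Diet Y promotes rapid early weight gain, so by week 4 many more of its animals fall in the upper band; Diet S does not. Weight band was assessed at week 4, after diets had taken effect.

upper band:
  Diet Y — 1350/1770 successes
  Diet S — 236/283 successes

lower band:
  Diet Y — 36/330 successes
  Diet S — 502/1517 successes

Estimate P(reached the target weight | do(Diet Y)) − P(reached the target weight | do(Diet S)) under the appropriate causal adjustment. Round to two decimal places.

+0.25

Week-4 weight band is downstream of the diet. One should not condition on a consequence of treatment, so the overall rates are the right comparison.
The causal difference is the pooled difference: 0.660 − 0.410 = +0.250.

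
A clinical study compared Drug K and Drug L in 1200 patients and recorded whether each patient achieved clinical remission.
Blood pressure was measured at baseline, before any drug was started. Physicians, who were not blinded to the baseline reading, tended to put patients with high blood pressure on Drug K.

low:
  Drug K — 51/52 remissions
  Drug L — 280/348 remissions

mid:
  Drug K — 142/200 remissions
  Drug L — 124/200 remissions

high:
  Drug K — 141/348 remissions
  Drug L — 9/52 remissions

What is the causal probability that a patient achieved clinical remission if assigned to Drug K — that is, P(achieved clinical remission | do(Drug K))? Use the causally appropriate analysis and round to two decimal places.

0.70

Here blood pressure is a common cause — it drives both which drug a case falls under and the outcome. The crude comparison mixes populations; the stratum-specific rates are the causally relevant ones.
Standardising Drug K to the population blood pressure mix: 0.333·51/52 + 0.333·142/200 + 0.333·141/348 = 0.699.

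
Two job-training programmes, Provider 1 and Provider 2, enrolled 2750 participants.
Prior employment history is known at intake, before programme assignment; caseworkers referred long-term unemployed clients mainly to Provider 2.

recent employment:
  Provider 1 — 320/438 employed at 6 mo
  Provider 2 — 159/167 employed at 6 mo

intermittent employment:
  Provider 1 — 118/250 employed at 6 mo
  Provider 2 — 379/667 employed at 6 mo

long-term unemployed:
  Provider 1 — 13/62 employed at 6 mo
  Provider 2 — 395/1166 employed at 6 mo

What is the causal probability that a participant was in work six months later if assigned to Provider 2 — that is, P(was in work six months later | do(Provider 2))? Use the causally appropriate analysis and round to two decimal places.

0.55

Prior employment history satisfies the back-door criterion: it is not a descendant of the programme, and it blocks the spurious path from programme to outcome. Adjusting for it (i.e., using the within-prior employment history rates) gives the causal effect.
Standardising Provider 2 to the population prior employment history mix: 0.220·159/167 + 0.333·379/667 + 0.447·395/1166 = 0.550.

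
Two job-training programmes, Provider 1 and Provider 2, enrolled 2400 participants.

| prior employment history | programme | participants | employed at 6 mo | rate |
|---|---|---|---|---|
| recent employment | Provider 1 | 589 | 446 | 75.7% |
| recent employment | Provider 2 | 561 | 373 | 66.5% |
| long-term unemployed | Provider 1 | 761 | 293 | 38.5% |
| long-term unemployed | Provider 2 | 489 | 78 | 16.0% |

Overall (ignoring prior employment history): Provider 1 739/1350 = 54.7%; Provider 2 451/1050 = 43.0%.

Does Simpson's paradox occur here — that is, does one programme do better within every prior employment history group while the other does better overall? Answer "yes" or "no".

Within each prior employment history level (recent employment 75.7% vs 66.5%; long-term unemployed 38.5% vs 16.0%), Provider 1 has the higher rate every time. Pooled: 54.7% vs 43.0% — Provider 1 has the higher rate overall. They agree.

no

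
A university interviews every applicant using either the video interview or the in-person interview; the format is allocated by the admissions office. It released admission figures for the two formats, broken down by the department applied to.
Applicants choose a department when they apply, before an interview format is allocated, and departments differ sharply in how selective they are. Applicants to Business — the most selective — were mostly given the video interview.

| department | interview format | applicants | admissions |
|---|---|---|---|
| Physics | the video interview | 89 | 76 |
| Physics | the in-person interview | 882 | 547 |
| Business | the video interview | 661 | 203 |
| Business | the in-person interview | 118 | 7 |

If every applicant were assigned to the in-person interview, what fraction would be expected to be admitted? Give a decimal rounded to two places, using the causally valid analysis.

Since department is a pre-existing factor (not a product of the interview format) and it affects the outcome on its own, it is a confounder. The stratified rates, not the pooled rate, identify the causal effect.
Standardising the in-person interview to the population department mix: 0.555·547/882 + 0.445·7/118 = 0.371.

0.37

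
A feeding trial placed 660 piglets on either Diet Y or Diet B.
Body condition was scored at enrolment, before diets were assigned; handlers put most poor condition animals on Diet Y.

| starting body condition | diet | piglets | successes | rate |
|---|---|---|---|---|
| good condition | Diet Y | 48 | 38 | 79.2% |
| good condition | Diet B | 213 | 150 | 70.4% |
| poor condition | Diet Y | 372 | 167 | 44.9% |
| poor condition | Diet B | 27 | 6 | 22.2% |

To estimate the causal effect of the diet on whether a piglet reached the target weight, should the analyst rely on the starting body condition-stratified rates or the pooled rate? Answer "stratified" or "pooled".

stratified

The imbalance in starting body condition arose from how piglets were allocated, not from anything the diet did; and starting body condition independently affects the outcome. The pooled gap is confounded — condition on starting body condition.
Within each level — good condition: 79.2% vs 70.4%; poor condition: 44.9% vs 22.2% — Diet Y is higher every time.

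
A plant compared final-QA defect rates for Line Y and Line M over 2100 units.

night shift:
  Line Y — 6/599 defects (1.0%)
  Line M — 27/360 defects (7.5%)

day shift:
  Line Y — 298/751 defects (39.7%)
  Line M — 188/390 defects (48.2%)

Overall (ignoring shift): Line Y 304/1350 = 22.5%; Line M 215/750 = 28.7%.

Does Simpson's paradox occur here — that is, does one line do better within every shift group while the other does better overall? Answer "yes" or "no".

Within each shift level (night shift 1.0% vs 7.5%; day shift 39.7% vs 48.2%), Line Y has the lower rate every time. Pooled: 22.5% vs 28.7% — Line Y has the lower rate overall. They agree.

no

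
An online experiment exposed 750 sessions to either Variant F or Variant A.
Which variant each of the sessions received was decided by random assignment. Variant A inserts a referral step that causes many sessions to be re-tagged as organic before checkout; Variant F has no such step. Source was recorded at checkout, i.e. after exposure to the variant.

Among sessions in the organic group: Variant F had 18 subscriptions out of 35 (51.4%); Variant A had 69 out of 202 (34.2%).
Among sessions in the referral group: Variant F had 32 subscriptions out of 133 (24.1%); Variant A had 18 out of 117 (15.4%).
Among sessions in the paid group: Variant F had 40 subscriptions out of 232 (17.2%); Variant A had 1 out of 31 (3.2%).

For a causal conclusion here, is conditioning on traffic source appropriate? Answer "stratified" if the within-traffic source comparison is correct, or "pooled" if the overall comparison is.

Traffic source is recorded after the variant and is itself shifted by it — it sits on the causal path from variant to outcome. Conditioning on a mediator would strip out part of the effect we want; the pooled comparison gives the total causal effect.
Pooled: Variant F 22.5% vs Variant A 25.1%; Variant A is higher overall.

pooled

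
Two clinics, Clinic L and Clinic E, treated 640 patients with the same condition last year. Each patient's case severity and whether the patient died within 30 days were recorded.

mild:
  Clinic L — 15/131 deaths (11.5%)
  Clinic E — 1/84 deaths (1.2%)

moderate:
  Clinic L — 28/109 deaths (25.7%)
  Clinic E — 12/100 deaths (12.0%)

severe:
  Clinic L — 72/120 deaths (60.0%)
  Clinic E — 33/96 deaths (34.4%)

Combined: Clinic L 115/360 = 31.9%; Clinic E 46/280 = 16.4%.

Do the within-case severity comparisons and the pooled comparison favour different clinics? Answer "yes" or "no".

Within each case severity level (mild 11.5% vs 1.2%; moderate 25.7% vs 12.0%; severe 60.0% vs 34.4%), Clinic E has the lower rate every time. Pooled: 31.9% vs 16.4% — Clinic E has the lower rate overall. They agree.

no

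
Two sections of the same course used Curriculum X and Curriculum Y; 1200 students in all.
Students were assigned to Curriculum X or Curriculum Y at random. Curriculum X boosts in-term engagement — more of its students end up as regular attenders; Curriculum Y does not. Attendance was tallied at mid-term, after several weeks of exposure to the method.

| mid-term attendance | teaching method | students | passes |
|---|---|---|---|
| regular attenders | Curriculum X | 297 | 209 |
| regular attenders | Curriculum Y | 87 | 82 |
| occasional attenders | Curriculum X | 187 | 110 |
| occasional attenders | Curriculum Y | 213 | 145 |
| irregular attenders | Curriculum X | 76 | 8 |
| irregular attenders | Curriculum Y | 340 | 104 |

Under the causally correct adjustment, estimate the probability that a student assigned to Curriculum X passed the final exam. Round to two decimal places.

Within every mid-term attendance level Curriculum Y has the higher rate, yet pooled Curriculum X does — Simpson's reversal.
Because the teaching method influences mid-term attendance, mid-term attendance is a post-treatment mediator, not a confounder. Stratifying on it would bias the estimate; the causal effect is the crude pooled difference.
So P(outcome | do(Curriculum X)) is just the pooled rate for Curriculum X: 327/560 = 0.584.

0.58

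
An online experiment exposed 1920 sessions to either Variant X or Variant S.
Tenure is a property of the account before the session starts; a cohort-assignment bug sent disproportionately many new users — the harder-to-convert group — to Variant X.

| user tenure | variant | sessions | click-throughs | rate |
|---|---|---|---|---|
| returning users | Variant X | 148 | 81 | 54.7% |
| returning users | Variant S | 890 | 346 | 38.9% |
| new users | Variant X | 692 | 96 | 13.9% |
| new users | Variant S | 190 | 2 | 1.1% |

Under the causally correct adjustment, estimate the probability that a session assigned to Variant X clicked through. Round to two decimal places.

0.36

Nothing the variant does changes user tenure; the imbalance is an allocation artefact. With user tenure also predicting the outcome, the pooled figure is confounded, and the within-stratum comparison is the causal one.
Standardising Variant X to the population user tenure mix: 0.541·81/148 + 0.459·96/692 = 0.360.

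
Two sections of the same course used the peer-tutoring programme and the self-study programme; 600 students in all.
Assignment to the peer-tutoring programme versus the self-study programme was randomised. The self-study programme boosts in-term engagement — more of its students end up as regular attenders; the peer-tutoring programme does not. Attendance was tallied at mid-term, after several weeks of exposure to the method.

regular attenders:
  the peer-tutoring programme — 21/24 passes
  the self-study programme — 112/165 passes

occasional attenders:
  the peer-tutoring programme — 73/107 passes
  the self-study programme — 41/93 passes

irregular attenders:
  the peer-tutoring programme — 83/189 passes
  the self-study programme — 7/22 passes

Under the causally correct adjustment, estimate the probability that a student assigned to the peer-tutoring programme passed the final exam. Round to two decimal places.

Stratifying would compare teaching methods among students the teaching methods themselves sorted into mid-term attendance groups — a form of selection on an intermediate. The unconditioned pooled rates give the total causal effect.
So P(outcome | do(the peer-tutoring programme)) is just the pooled rate for the peer-tutoring programme: 177/320 = 0.553.

0.55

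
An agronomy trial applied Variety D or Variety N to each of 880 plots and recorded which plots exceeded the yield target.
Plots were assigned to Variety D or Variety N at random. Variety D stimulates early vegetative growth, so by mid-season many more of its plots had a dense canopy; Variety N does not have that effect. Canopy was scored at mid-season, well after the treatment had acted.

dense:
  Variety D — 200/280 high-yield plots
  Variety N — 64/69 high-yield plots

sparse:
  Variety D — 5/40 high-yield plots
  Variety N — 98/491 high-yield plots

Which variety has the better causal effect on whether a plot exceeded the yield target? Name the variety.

Variety D

The distribution of mid-season canopy is itself part of what the variety does — it is an intermediate outcome. Holding it fixed would remove that part of the effect; the total effect is the pooled difference.
Pooled: Variety D 64.1% vs Variety N 28.9%; Variety D is higher overall.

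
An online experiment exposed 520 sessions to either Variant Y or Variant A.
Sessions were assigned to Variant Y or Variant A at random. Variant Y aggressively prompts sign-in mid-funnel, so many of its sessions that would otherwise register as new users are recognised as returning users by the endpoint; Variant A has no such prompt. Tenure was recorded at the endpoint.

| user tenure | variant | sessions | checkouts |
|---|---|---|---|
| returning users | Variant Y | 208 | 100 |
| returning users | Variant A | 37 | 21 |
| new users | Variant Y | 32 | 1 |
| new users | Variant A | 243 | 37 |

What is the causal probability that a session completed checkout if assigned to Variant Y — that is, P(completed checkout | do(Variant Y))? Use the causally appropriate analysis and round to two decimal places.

Within every user tenure level Variant A has the higher rate, yet pooled Variant Y does — Simpson's reversal.
User tenure lies on the pathway variant → user tenure → outcome, so adjusting for it blocks the indirect effect. For the total causal effect of variant, use the unadjusted pooled rates.
So P(outcome | do(Variant Y)) is just the pooled rate for Variant Y: 101/240 = 0.421.

0.42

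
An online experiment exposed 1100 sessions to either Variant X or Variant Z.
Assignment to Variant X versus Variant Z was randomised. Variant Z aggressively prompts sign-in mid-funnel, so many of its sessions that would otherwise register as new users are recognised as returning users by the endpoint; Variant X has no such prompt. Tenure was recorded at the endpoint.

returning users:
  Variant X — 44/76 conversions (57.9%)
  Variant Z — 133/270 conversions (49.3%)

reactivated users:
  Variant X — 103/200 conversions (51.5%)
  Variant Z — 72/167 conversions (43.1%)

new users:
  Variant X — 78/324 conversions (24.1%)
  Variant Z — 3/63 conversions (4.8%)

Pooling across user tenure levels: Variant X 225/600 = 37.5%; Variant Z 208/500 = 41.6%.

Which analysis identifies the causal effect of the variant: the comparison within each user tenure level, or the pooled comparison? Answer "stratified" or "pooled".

pooled

The user tenure-specific comparison favours Variant X throughout, but the pooled figures favour Variant Z. The question is whether to condition on user tenure.
User tenure is recorded after the variant and is itself shifted by it — it sits on the causal path from variant to outcome. Conditioning on a mediator would strip out part of the effect we want; the pooled comparison gives the total causal effect.
Pooled: Variant X 37.5% vs Variant Z 41.6%; Variant Z is higher overall.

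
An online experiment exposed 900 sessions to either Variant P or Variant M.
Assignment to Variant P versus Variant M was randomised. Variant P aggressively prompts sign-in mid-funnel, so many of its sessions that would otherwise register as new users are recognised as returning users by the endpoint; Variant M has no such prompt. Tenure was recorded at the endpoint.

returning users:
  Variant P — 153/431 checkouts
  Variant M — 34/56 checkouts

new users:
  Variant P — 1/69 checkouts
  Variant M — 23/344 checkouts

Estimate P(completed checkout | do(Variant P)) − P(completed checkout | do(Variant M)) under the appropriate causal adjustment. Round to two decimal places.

The user tenure-specific comparison favours Variant M throughout, but the pooled figures favour Variant P. The question is whether to condition on user tenure.
User tenure here is a post-treatment variable shaped by the variant; conditioning on it would introduce bias rather than remove it. The overall comparison is the causal one.
The causal difference is the pooled difference: 0.308 − 0.142 = +0.166.

+0.17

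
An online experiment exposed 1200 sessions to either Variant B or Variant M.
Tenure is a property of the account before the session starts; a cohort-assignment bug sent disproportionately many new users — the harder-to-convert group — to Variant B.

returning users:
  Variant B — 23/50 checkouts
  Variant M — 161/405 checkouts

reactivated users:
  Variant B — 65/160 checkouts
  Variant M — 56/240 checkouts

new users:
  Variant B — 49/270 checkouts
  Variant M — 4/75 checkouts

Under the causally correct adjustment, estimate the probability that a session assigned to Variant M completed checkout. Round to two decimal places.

The user tenure-specific comparison favours Variant B throughout, but the pooled figures favour Variant M. The question is whether to condition on user tenure.
Here user tenure is a common cause — it drives both which variant a case falls under and the outcome. The crude comparison mixes populations; the stratum-specific rates are the causally relevant ones.
Standardising Variant M to the population user tenure mix: 0.379·161/405 + 0.333·56/240 + 0.287·4/75 = 0.244.

0.24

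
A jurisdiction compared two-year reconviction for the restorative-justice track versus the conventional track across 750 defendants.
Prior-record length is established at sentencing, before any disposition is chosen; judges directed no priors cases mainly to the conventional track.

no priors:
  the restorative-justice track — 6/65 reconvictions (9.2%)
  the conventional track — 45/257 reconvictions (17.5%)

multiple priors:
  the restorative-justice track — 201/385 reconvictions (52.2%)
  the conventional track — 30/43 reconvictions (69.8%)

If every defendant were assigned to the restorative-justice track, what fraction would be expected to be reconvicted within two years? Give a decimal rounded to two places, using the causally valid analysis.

0.34

the restorative-justice track is lower inside every prior-record length stratum but the conventional track is lower in aggregate. Whether to stratify depends on how prior-record length relates to the disposition.
Since prior-record length is a pre-existing factor (not a product of the disposition) and it affects the outcome on its own, it is a confounder. The stratified rates, not the pooled rate, identify the causal effect.
Standardising the restorative-justice track to the population prior-record length mix: 0.429·6/65 + 0.571·201/385 = 0.338.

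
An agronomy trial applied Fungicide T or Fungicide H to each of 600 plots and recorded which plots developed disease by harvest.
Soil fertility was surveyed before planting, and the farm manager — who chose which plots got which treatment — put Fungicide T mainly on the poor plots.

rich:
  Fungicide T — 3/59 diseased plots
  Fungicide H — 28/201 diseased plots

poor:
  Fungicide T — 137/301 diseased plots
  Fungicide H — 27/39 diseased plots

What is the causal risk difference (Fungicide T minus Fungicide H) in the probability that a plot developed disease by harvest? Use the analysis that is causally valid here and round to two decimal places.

-0.17

The soil fertility-specific comparison favours Fungicide T throughout, but the pooled figures favour Fungicide H. The question is whether to condition on soil fertility.
Nothing the fungicide does changes soil fertility; the imbalance is an allocation artefact. With soil fertility also predicting the outcome, the pooled figure is confounded, and the within-stratum comparison is the causal one.
Adjusting over the population distribution of soil fertility: 0.433·(0.051−0.139) + 0.567·(0.455−0.692) = -0.173.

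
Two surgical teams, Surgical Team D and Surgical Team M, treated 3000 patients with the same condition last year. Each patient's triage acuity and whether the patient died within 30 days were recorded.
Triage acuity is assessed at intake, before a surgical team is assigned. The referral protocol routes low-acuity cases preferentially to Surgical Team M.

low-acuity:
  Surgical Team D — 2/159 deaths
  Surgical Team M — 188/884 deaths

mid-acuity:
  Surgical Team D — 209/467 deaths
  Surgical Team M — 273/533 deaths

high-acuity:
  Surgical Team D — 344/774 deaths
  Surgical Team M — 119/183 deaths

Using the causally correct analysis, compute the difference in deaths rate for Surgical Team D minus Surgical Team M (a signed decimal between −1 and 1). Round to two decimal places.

-0.16

Surgical Team D is lower inside every triage acuity stratum but Surgical Team M is lower in aggregate. Whether to stratify depends on how triage acuity relates to the surgical team.
Triage acuity is set before the surgical team has any effect — it is not caused by the surgical team — and it independently drives the outcome. That makes it a confounder, so the causal comparison is within triage acuity levels.
Adjusting over the population distribution of triage acuity: 0.348·(0.013−0.213) + 0.333·(0.448−0.512) + 0.319·(0.444−0.650) = -0.157.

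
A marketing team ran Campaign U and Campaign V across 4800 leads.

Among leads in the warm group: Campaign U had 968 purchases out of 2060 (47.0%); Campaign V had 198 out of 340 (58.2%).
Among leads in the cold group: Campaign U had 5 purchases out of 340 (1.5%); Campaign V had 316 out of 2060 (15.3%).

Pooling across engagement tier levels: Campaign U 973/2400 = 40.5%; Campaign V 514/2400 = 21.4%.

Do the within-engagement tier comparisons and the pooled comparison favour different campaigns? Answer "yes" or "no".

yes

Within each engagement tier level (warm 47.0% vs 58.2%; cold 1.5% vs 15.3%), Campaign V has the higher rate every time. Pooled: 40.5% vs 21.4% — Campaign U has the higher rate overall. The two comparisons disagree.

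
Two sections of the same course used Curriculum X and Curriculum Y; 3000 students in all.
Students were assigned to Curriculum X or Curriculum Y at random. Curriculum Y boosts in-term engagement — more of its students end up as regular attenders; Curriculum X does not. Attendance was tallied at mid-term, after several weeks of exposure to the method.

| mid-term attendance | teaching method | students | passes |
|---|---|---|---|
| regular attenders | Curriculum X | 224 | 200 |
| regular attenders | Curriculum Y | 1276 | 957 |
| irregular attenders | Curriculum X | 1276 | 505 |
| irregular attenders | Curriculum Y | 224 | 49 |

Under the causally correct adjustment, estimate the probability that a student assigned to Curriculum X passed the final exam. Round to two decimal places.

0.47

Mid-term attendance is downstream of the teaching method. One should not condition on a consequence of treatment, so the overall rates are the right comparison.
So P(outcome | do(Curriculum X)) is just the pooled rate for Curriculum X: 705/1500 = 0.470.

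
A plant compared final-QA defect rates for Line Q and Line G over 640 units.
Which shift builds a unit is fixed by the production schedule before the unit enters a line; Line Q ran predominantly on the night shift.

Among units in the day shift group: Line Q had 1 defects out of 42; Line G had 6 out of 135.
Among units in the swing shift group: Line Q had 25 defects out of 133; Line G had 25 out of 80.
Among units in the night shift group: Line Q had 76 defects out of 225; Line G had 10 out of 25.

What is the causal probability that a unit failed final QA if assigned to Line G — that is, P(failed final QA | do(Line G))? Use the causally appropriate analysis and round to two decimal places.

Shift satisfies the back-door criterion: it is not a descendant of the line, and it blocks the spurious path from line to outcome. Adjusting for it (i.e., using the within-shift rates) gives the causal effect.
Standardising Line G to the population shift mix: 0.277·6/135 + 0.333·25/80 + 0.391·10/25 = 0.273.

0.27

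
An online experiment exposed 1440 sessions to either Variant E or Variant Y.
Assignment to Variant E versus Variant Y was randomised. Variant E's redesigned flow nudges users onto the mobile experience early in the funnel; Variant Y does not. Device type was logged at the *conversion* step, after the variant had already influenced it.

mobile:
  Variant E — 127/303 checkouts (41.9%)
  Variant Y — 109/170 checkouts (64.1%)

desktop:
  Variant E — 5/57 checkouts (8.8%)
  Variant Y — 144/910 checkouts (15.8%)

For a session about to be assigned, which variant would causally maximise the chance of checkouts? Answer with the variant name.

Variant E

Device type is downstream of the variant. One should not condition on a consequence of treatment, so the overall rates are the right comparison.
Pooled: Variant E 36.7% vs Variant Y 23.4%; Variant E is higher overall.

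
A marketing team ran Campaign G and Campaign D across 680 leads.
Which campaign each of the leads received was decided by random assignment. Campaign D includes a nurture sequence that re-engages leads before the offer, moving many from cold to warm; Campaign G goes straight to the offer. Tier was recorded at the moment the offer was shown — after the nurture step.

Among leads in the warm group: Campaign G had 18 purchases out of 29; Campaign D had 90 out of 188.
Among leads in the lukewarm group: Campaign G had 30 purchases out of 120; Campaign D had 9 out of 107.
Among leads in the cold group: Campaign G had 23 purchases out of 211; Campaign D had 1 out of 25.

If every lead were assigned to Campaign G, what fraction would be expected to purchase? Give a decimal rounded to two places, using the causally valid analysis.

Engagement tier lies on the pathway campaign → engagement tier → outcome, so adjusting for it blocks the indirect effect. For the total causal effect of campaign, use the unadjusted pooled rates.
So P(outcome | do(Campaign G)) is just the pooled rate for Campaign G: 71/360 = 0.197.

0.20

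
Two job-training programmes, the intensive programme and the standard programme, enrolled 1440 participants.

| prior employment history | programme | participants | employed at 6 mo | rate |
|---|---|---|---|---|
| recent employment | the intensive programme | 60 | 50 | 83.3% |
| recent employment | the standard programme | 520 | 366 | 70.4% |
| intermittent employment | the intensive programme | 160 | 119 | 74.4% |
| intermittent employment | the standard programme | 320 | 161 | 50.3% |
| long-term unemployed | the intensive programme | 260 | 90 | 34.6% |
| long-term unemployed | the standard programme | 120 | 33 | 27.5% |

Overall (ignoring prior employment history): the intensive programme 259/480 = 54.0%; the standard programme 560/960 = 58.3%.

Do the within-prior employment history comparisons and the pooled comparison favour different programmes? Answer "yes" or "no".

Within each prior employment history level (recent employment 83.3% vs 70.4%; intermittent employment 74.4% vs 50.3%; long-term unemployed 34.6% vs 27.5%), the intensive programme has the higher rate every time. Pooled: 54.0% vs 58.3% — the standard programme has the higher rate overall. The two comparisons disagree.

yes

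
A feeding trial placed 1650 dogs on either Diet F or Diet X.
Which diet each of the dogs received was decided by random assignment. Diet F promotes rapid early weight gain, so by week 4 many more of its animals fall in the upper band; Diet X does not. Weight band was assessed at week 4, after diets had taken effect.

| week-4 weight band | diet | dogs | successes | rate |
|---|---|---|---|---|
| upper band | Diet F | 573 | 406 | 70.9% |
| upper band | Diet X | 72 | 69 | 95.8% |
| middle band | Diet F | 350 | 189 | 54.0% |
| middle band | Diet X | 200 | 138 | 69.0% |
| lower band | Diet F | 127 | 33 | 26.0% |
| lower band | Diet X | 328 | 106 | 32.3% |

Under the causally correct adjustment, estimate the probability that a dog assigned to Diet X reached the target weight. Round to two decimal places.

The week-4 weight band-specific comparison favours Diet X throughout, but the pooled figures favour Diet F. The question is whether to condition on week-4 weight band.
The distribution of week-4 weight band is itself part of what the diet does — it is an intermediate outcome. Holding it fixed would remove that part of the effect; the total effect is the pooled difference.
So P(outcome | do(Diet X)) is just the pooled rate for Diet X: 313/600 = 0.522.

0.52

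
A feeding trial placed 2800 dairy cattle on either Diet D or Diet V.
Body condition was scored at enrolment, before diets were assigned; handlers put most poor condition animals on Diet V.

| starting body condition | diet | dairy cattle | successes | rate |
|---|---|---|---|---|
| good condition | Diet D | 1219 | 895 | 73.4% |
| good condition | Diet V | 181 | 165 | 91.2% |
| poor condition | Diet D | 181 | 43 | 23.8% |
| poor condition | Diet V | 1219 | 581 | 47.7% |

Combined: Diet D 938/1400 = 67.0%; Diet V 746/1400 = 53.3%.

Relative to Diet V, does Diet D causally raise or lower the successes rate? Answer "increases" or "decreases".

Starting body condition differs across diets for reasons unrelated to any effect of the diet itself, and it separately predicts the outcome — a classic confounder. We must compare within starting body condition levels.
Within each level — good condition: 73.4% vs 91.2%; poor condition: 23.8% vs 47.7% — Diet V is higher every time.

decreases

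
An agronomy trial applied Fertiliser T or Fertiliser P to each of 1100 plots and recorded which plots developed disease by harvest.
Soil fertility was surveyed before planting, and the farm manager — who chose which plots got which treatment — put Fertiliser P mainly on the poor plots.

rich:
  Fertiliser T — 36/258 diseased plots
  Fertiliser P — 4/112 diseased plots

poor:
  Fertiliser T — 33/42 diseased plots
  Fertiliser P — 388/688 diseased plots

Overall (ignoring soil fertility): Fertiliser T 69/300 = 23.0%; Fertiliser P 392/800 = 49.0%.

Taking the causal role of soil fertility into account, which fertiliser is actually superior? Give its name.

Fertiliser P

Within every soil fertility level Fertiliser P has the lower rate, yet pooled Fertiliser T does — Simpson's reversal.
Nothing the fertiliser does changes soil fertility; the imbalance is an allocation artefact. With soil fertility also predicting the outcome, the pooled figure is confounded, and the within-stratum comparison is the causal one.
Within each level — rich: 14.0% vs 3.6%; poor: 78.6% vs 56.4% — Fertiliser P is lower every time.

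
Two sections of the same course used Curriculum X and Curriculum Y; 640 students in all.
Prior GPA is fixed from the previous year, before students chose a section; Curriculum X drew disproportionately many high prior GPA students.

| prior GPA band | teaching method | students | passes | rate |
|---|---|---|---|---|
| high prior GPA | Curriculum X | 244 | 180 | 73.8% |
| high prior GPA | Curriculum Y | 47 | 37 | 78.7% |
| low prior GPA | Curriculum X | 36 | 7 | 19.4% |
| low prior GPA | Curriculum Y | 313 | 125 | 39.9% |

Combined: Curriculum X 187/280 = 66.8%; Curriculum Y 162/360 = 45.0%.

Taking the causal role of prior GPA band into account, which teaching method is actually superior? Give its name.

Curriculum Y

Prior GPA band differs across teaching methods for reasons unrelated to any effect of the teaching method itself, and it separately predicts the outcome — a classic confounder. We must compare within prior GPA band levels.
Within each level — high prior GPA: 73.8% vs 78.7%; low prior GPA: 19.4% vs 39.9% — Curriculum Y is higher every time.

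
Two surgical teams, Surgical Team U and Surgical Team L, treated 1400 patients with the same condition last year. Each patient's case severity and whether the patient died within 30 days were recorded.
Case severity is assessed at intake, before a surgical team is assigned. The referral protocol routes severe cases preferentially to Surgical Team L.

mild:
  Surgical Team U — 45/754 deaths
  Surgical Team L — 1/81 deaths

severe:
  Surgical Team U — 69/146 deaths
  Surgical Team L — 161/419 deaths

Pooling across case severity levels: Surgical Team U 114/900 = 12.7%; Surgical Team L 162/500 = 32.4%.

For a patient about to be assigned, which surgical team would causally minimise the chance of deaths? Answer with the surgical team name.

Surgical Team L

The case severity-specific comparison favours Surgical Team L throughout, but the pooled figures favour Surgical Team U. The question is whether to condition on case severity.
Nothing the surgical team does changes case severity; the imbalance is an allocation artefact. With case severity also predicting the outcome, the pooled figure is confounded, and the within-stratum comparison is the causal one.
Within each level — mild: 6.0% vs 1.2%; severe: 47.3% vs 38.4% — Surgical Team L is lower every time.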